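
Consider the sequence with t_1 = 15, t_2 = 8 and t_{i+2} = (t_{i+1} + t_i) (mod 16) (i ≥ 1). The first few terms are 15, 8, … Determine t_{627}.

7

Listing terms: t_1 = 15, t_2 = 8, t_3 = 7, t_4 = 15, t_5 = 6, t_6 = 5, t_7 = 11, t_8 = 0, t_9 = 11, t_{10} = 11, t_{11} = 6, t_{12} = 1, t_{13} = 7, t_{14} = 8, t_{15} = 15, t_{16} = 7, t_{17} = 6, t_{18} = 13, t_{19} = 3, t_{20} = 0, t_{21} = 3, t_{22} = 3, t_{23} = 6, t_{24} = 9, t_{25} = 15, t_{26} = 8.
The sequence repeats with period 24.
So t_{627} = t_{1 + ((627-1) mod 24)} = t_3 = 7.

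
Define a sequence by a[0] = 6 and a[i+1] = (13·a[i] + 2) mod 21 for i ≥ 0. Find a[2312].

We have a[0] = 6, a[1] = 17, a[2] = 13, a[3] = 3, a[4] = 20, a[5] = 10, a[6] = 6.
Since a[6] = a[0] = 6, the sequence is periodic with period 6.
So a[2312] = a[0 + ((2312-0) mod 6)] = a[2] = 13.

13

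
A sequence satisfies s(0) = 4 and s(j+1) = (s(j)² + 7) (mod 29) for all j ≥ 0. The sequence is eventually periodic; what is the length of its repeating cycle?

We have s(0) = 4; s(1) = 23; s(2) = 14; s(3) = 0; s(4) = 7; s(5) = 27; s(6) = 11; s(7) = 12; s(8) = 6; s(9) = 14.
Since s(9) = s(2) = 14, the sequence is eventually periodic: after a pre-period of length 2 it cycles with period 7.

7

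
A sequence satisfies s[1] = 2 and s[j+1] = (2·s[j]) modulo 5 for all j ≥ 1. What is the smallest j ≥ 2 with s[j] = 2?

Computing terms: s[1] = 2,  s[2] = 4,  s[3] = 3,  s[4] = 1,  s[5] = 2.
The sequence repeats with period 4.
The value 2 next appears (with j ≥ 2) at s[5].

5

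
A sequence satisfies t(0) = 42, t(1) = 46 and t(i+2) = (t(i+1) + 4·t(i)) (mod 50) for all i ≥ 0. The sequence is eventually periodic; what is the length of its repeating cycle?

30

We have t(0) = 42, t(1) = 46, t(2) = 14, t(3) = 48, t(4) = 4, t(5) = 46, t(6) = 12, t(7) = 46, t(8) = 44, t(9) = 28, t(10) = 4, t(11) = 16, t(12) = 32, t(13) = 46, t(14) = 24, t(15) = 8, t(16) = 4, t(17) = 36, t(18) = 2, t(19) = 46, t(20) = 4, t(21) = 38, t(22) = 4, t(23) = 6, t(24) = 22, t(25) = 46, t(26) = 34, t(27) = 18, t(28) = 4, t(29) = 26, t(30) = 42, t(31) = 46.
Since (t(30), t(31)) = (t(0), t(1)) = (42, 46) (two consecutive terms determine the rest), the sequence is periodic with period 30.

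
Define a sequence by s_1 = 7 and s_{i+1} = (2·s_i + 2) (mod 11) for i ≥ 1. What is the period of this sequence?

10

We have s_1 = 7, s_2 = 5, s_3 = 1, s_4 = 4, s_5 = 10, s_6 = 0, s_7 = 2, s_8 = 6, s_9 = 3, s_{10} = 8, s_{11} = 7.
Since s_{11} = s_1 = 7, the sequence is periodic with period 10.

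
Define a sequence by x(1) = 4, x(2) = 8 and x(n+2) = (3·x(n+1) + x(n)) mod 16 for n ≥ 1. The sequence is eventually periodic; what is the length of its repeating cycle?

6

x(1) = 4,  x(2) = 8,  x(3) = 12,  x(4) = 12,  x(5) = 0,  x(6) = 12,  x(7) = 4,  x(8) = 8.
Since (x(7), x(8)) = (x(1), x(2)) = (4, 8) (two consecutive terms determine the rest), the sequence is periodic with period 6.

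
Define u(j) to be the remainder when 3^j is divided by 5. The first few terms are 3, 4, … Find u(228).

We have u(1) = 3; u(2) = 4; u(3) = 2; u(4) = 1; u(5) = 3.
Since u(5) = u(1) = 3, the sequence is periodic with period 4.
(228 - 1) mod 4 = 3, so u(228) = u(4) = 1.

1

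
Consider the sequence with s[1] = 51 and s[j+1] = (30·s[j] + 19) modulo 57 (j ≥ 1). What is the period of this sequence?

3

We have s[1] = 51, s[2] = 10, s[3] = 34, s[4] = 13, s[5] = 10.
Since s[5] = s[2] = 10, the sequence is eventually periodic: after a pre-period of length 1 it cycles with period 3.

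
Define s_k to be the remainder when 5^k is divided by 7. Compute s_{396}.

We have s_0 = 1,  s_1 = 5,  s_2 = 4,  s_3 = 6,  s_4 = 2,  s_5 = 3,  s_6 = 1.
The sequence repeats with period 6.
So s_{396} = s_{0 + ((396-0) mod 6)} = s_0 = 1.

1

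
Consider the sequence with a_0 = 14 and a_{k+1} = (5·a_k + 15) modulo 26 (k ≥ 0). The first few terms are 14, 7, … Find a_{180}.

14

We have a_0 = 14, a_1 = 7, a_2 = 24, a_3 = 5, a_4 = 14.
Since a_4 = a_0 = 14, the sequence is periodic with period 4.
(180 - 0) mod 4 = 0, so a_{180} = a_0 = 14.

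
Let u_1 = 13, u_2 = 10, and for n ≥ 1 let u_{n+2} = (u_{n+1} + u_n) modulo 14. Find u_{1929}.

u_1 = 13, u_2 = 10, u_3 = 9, u_4 = 5, u_5 = 0, u_6 = 5, u_7 = 5, u_8 = 10, u_9 = 1, u_{10} = 11, u_{11} = 12, u_{12} = 9, u_{13} = 7, u_{14} = 2, u_{15} = 9, u_{16} = 11, u_{17} = 6, u_{18} = 3, u_{19} = 9, u_{20} = 12, u_{21} = 7, u_{22} = 5, u_{23} = 12, u_{24} = 3, u_{25} = 1, u_{26} = 4, u_{27} = 5, u_{28} = 9, u_{29} = 0, u_{30} = 9, u_{31} = 9, u_{32} = 4, u_{33} = 13, u_{34} = 3, u_{35} = 2, u_{36} = 5, u_{37} = 7, u_{38} = 12, u_{39} = 5, u_{40} = 3, u_{41} = 8, u_{42} = 11, u_{43} = 5, u_{44} = 2, u_{45} = 7, u_{46} = 9, u_{47} = 2, u_{48} = 11, u_{49} = 13, u_{50} = 10.
Since (u_{49}, u_{50}) = (u_1, u_2) = (13, 10) (two consecutive terms determine the rest), the sequence is periodic with period 48.
So u_{1929} = u_{1 + ((1929-1) mod 48)} = u_9 = 1.

1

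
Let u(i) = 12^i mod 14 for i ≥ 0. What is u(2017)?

12

Computing terms: u(0) = 1,  u(1) = 12,  u(2) = 4,  u(3) = 6,  u(4) = 2,  u(5) = 10,  u(6) = 8,  u(7) = 12.
Since u(7) = u(1) = 12, the sequence is eventually periodic: after a pre-period of length 1 it cycles with period 6.
For i ≥ 1, u(i) depends only on (i - 1) mod 6. (2017 - 1) mod 6 = 0, so u(2017) = u(1) = 12.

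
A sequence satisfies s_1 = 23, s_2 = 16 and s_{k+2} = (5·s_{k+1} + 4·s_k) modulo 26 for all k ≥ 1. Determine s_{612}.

10

Listing terms: s_1 = 23, s_2 = 16, s_3 = 16, s_4 = 14, s_5 = 4, s_6 = 24, s_7 = 6, s_8 = 22, s_9 = 4, s_{10} = 4, s_{11} = 10, s_{12} = 14, s_{13} = 6, s_{14} = 8, s_{15} = 12, s_{16} = 14, s_{17} = 14, s_{18} = 22, s_{19} = 10, s_{20} = 8, s_{21} = 2, s_{22} = 16, s_{23} = 10, s_{24} = 10, s_{25} = 12, s_{26} = 22, s_{27} = 2, s_{28} = 20, s_{29} = 4, s_{30} = 22, s_{31} = 22, s_{32} = 16, s_{33} = 12, s_{34} = 20, s_{35} = 18, s_{36} = 14, s_{37} = 12, s_{38} = 12, s_{39} = 4, s_{40} = 16, s_{41} = 18, s_{42} = 24, s_{43} = 10, s_{44} = 16, s_{45} = 16.
Since (s_{44}, s_{45}) = (s_2, s_3) = (16, 16) (two consecutive terms determine the rest), the sequence is eventually periodic: after a pre-period of length 1 it cycles with period 42.
For k ≥ 2, s_k depends only on (k - 2) mod 42. (612 - 2) mod 42 = 22, so s_{612} = s_{24} = 10.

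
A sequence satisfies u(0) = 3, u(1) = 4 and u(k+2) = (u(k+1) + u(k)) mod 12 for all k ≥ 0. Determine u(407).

We have u(0) = 3; u(1) = 4; u(2) = 7; u(3) = 11; u(4) = 6; u(5) = 5; u(6) = 11; u(7) = 4; u(8) = 3; u(9) = 7; u(10) = 10; u(11) = 5; u(12) = 3; u(13) = 8; u(14) = 11; u(15) = 7; u(16) = 6; u(17) = 1; u(18) = 7; u(19) = 8; u(20) = 3; u(21) = 11; u(22) = 2; u(23) = 1; u(24) = 3; u(25) = 4.
Since (u(24), u(25)) = (u(0), u(1)) = (3, 4) (two consecutive terms determine the rest), the sequence is periodic with period 24.
(407 - 0) mod 24 = 23, so u(407) = u(23) = 1.

1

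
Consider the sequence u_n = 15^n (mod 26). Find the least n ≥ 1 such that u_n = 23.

Listing terms: u_0 = 1,  u_1 = 15,  u_2 = 17,  u_3 = 21,  u_4 = 3,  u_5 = 19,  u_6 = 25,  u_7 = 11,  u_8 = 9,  u_9 = 5,  u_{10} = 23,  u_{11} = 7,  u_{12} = 1.
Since u_{12} = u_0 = 1, the sequence is periodic with period 12.
The value 23 first appears (with n ≥ 1) at u_{10}.

10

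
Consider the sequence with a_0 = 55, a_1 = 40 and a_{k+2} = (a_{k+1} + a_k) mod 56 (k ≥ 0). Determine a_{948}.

Listing terms: a_0 = 55; a_1 = 40; a_2 = 39; a_3 = 23; a_4 = 6; a_5 = 29; a_6 = 35; a_7 = 8; a_8 = 43; a_9 = 51; a_{10} = 38; a_{11} = 33; a_{12} = 15; a_{13} = 48; a_{14} = 7; a_{15} = 55; a_{16} = 6; a_{17} = 5; a_{18} = 11; a_{19} = 16; a_{20} = 27; a_{21} = 43; a_{22} = 14; a_{23} = 1; a_{24} = 15; a_{25} = 16; a_{26} = 31; a_{27} = 47; a_{28} = 22; a_{29} = 13; a_{30} = 35; a_{31} = 48; a_{32} = 27; a_{33} = 19; a_{34} = 46; a_{35} = 9; a_{36} = 55; a_{37} = 8; a_{38} = 7; a_{39} = 15; a_{40} = 22; a_{41} = 37; a_{42} = 3; a_{43} = 40; a_{44} = 43; a_{45} = 27; a_{46} = 14; a_{47} = 41; a_{48} = 55; a_{49} = 40.
Since (a_{48}, a_{49}) = (a_0, a_1) = (55, 40) (two consecutive terms determine the rest), the sequence is periodic with period 48.
(948 - 0) mod 48 = 36, so a_{948} = a_{36} = 55.

55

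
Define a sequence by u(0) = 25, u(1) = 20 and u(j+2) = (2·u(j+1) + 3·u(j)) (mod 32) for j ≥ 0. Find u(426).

Listing terms: u(0) = 25,  u(1) = 20,  u(2) = 19,  u(3) = 2,  u(4) = 29,  u(5) = 0,  u(6) = 23,  u(7) = 14,  u(8) = 1,  u(9) = 12,  u(10) = 27,  u(11) = 26,  u(12) = 5,  u(13) = 24,  u(14) = 31,  u(15) = 6,  u(16) = 9,  u(17) = 4,  u(18) = 3,  u(19) = 18,  u(20) = 13,  u(21) = 16,  u(22) = 7,  u(23) = 30,  u(24) = 17,  u(25) = 28,  u(26) = 11,  u(27) = 10,  u(28) = 21,  u(29) = 8,  u(30) = 15,  u(31) = 22,  u(32) = 25,  u(33) = 20.
The sequence repeats with period 32.
So u(426) = u(0 + ((426-0) mod 32)) = u(10) = 27.

27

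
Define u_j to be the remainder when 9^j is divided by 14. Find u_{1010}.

11

We have u_0 = 1,  u_1 = 9,  u_2 = 11,  u_3 = 1.
Since u_3 = u_0 = 1, the sequence is periodic with period 3.
(1010 - 0) mod 3 = 2, so u_{1010} = u_2 = 11.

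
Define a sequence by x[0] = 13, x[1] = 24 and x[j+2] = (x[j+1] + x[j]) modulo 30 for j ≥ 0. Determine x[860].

23

Computing terms: x[0] = 13,  x[1] = 24,  x[2] = 7,  x[3] = 1,  x[4] = 8,  x[5] = 9,  x[6] = 17,  x[7] = 26,  x[8] = 13,  x[9] = 9,  x[10] = 22,  x[11] = 1,  x[12] = 23,  x[13] = 24,  x[14] = 17,  x[15] = 11,  x[16] = 28,  x[17] = 9,  x[18] = 7,  x[19] = 16,  x[20] = 23,  x[21] = 9,  x[22] = 2,  x[23] = 11,  x[24] = 13,  x[25] = 24.
Since (x[24], x[25]) = (x[0], x[1]) = (13, 24) (two consecutive terms determine the rest), the sequence is periodic with period 24.
(860 - 0) mod 24 = 20, so x[860] = x[20] = 23.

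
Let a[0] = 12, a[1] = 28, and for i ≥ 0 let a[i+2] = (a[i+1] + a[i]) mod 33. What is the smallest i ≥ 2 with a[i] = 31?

7

a[0] = 12, a[1] = 28, a[2] = 7, a[3] = 2, a[4] = 9, a[5] = 11, a[6] = 20, a[7] = 31, a[8] = 18, a[9] = 16, a[10] = 1, a[11] = 17, a[12] = 18, a[13] = 2, a[14] = 20, a[15] = 22, a[16] = 9, a[17] = 31, a[18] = 7, a[19] = 5, a[20] = 12, a[21] = 17, a[22] = 29, a[23] = 13, a[24] = 9, a[25] = 22, a[26] = 31, a[27] = 20, a[28] = 18, a[29] = 5, a[30] = 23, a[31] = 28, a[32] = 18, a[33] = 13, a[34] = 31, a[35] = 11, a[36] = 9, a[37] = 20, a[38] = 29, a[39] = 16, a[40] = 12, a[41] = 28.
The sequence repeats with period 40.
The value 31 first appears (with i ≥ 2) at a[7].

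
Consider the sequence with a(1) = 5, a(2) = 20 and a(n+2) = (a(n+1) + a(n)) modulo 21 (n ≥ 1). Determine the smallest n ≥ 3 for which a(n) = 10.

6

Computing terms: a(1) = 5; a(2) = 20; a(3) = 4; a(4) = 3; a(5) = 7; a(6) = 10; a(7) = 17; a(8) = 6; a(9) = 2; a(10) = 8; a(11) = 10; a(12) = 18; a(13) = 7; a(14) = 4; a(15) = 11; a(16) = 15; a(17) = 5; a(18) = 20.
The sequence repeats with period 16.
The value 10 first appears (with n ≥ 3) at a(6).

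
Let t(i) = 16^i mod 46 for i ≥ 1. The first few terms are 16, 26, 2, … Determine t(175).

36

Listing terms: t(1) = 16, t(2) = 26, t(3) = 2, t(4) = 32, t(5) = 6, t(6) = 4, t(7) = 18, t(8) = 12, t(9) = 8, t(10) = 36, t(11) = 24, t(12) = 16.
The sequence repeats with period 11.
So t(175) = t(1 + ((175-1) mod 11)) = t(10) = 36.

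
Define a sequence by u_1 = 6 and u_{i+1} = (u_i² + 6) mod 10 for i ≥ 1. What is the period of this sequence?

Listing terms: u_1 = 6; u_2 = 2; u_3 = 0; u_4 = 6.
Since u_4 = u_1 = 6, the sequence is periodic with period 3.

3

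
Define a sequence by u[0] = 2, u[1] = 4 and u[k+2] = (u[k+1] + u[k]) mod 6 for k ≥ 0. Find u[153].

4

u[0] = 2, u[1] = 4, u[2] = 0, u[3] = 4, u[4] = 4, u[5] = 2, u[6] = 0, u[7] = 2, u[8] = 2, u[9] = 4.
Since (u[8], u[9]) = (u[0], u[1]) = (2, 4) (two consecutive terms determine the rest), the sequence is periodic with period 8.
(153 - 0) mod 8 = 1, so u[153] = u[1] = 4.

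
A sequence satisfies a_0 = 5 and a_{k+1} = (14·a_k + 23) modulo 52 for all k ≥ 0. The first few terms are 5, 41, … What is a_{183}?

41

a_0 = 5; a_1 = 41; a_2 = 25; a_3 = 9; a_4 = 45; a_5 = 29; a_6 = 13; a_7 = 49; a_8 = 33; a_9 = 17; a_{10} = 1; a_{11} = 37; a_{12} = 21; a_{13} = 5.
Since a_{13} = a_0 = 5, the sequence is periodic with period 13.
So a_{183} = a_{0 + ((183-0) mod 13)} = a_1 = 41.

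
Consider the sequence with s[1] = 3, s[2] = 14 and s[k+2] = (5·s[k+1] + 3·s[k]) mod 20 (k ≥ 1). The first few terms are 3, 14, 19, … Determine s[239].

6

s[1] = 3, s[2] = 14, s[3] = 19, s[4] = 17, s[5] = 2, s[6] = 1, s[7] = 11, s[8] = 18, s[9] = 3, s[10] = 9, s[11] = 14, s[12] = 17, s[13] = 7, s[14] = 6, s[15] = 11, s[16] = 13, s[17] = 18, s[18] = 9, s[19] = 19, s[20] = 2, s[21] = 7, s[22] = 1, s[23] = 6, s[24] = 13, s[25] = 3, s[26] = 14.
Since (s[25], s[26]) = (s[1], s[2]) = (3, 14) (two consecutive terms determine the rest), the sequence is periodic with period 24.
So s[239] = s[1 + ((239-1) mod 24)] = s[23] = 6.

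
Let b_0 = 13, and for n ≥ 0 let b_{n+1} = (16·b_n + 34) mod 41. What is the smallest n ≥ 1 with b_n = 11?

2

Listing terms: b_0 = 13; b_1 = 37; b_2 = 11; b_3 = 5; b_4 = 32; b_5 = 13.
Since b_5 = b_0 = 13, the sequence is periodic with period 5.
The value 11 first appears (with n ≥ 1) at b_2.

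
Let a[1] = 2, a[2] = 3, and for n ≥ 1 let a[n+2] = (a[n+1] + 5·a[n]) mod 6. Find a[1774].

4

Computing terms: a[1] = 2,  a[2] = 3,  a[3] = 1,  a[4] = 4,  a[5] = 3,  a[6] = 5,  a[7] = 2,  a[8] = 3.
The sequence repeats with period 6.
So a[1774] = a[1 + ((1774-1) mod 6)] = a[4] = 4.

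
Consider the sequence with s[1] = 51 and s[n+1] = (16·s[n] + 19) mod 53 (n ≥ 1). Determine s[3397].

16

We have s[1] = 51; s[2] = 40; s[3] = 23; s[4] = 16; s[5] = 10; s[6] = 20; s[7] = 21; s[8] = 37; s[9] = 28; s[10] = 43; s[11] = 18; s[12] = 42; s[13] = 2; s[14] = 51.
Since s[14] = s[1] = 51, the sequence is periodic with period 13.
(3397 - 1) mod 13 = 3, so s[3397] = s[4] = 16.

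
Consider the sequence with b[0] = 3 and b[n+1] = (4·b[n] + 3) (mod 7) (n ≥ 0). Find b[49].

1

Listing terms: b[0] = 3, b[1] = 1, b[2] = 0, b[3] = 3.
Since b[3] = b[0] = 3, the sequence is periodic with period 3.
So b[49] = b[0 + ((49-0) mod 3)] = b[1] = 1.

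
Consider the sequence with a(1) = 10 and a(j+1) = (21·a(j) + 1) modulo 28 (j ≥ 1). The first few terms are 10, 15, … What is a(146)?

We have a(1) = 10,  a(2) = 15,  a(3) = 8,  a(4) = 1,  a(5) = 22,  a(6) = 15.
Since a(6) = a(2) = 15, the sequence is eventually periodic: after a pre-period of length 1 it cycles with period 4.
For j ≥ 2, a(j) depends only on (j - 2) mod 4. (146 - 2) mod 4 = 0, so a(146) = a(2) = 15.

15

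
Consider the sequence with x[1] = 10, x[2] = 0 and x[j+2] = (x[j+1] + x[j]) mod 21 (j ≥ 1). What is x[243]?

x[1] = 10, x[2] = 0, x[3] = 10, x[4] = 10, x[5] = 20, x[6] = 9, x[7] = 8, x[8] = 17, x[9] = 4, x[10] = 0, x[11] = 4, x[12] = 4, x[13] = 8, x[14] = 12, x[15] = 20, x[16] = 11, x[17] = 10, x[18] = 0.
Since (x[17], x[18]) = (x[1], x[2]) = (10, 0) (two consecutive terms determine the rest), the sequence is periodic with period 16.
So x[243] = x[1 + ((243-1) mod 16)] = x[3] = 10.

10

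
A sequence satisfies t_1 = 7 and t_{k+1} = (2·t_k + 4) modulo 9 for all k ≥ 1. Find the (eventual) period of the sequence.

Computing terms: t_1 = 7, t_2 = 0, t_3 = 4, t_4 = 3, t_5 = 1, t_6 = 6, t_7 = 7.
Since t_7 = t_1 = 7, the sequence is periodic with period 6.

6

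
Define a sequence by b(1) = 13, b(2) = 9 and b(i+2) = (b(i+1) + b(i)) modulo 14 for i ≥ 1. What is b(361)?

1

We have b(1) = 13, b(2) = 9, b(3) = 8, b(4) = 3, b(5) = 11, b(6) = 0, b(7) = 11, b(8) = 11, b(9) = 8, b(10) = 5, b(11) = 13, b(12) = 4, b(13) = 3, b(14) = 7, b(15) = 10, b(16) = 3, b(17) = 13, b(18) = 2, b(19) = 1, b(20) = 3, b(21) = 4, b(22) = 7, b(23) = 11, b(24) = 4, b(25) = 1, b(26) = 5, b(27) = 6, b(28) = 11, b(29) = 3, b(30) = 0, b(31) = 3, b(32) = 3, b(33) = 6, b(34) = 9, b(35) = 1, b(36) = 10, b(37) = 11, b(38) = 7, b(39) = 4, b(40) = 11, b(41) = 1, b(42) = 12, b(43) = 13, b(44) = 11, b(45) = 10, b(46) = 7, b(47) = 3, b(48) = 10, b(49) = 13, b(50) = 9.
The sequence repeats with period 48.
(361 - 1) mod 48 = 24, so b(361) = b(25) = 1.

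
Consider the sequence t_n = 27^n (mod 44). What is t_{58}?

37

Computing terms: t_1 = 27, t_2 = 25, t_3 = 15, t_4 = 9, t_5 = 23, t_6 = 5, t_7 = 3, t_8 = 37, t_9 = 31, t_{10} = 1, t_{11} = 27.
The sequence repeats with period 10.
(58 - 1) mod 10 = 7, so t_{58} = t_8 = 37.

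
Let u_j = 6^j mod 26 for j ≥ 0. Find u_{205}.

Listing terms: u_0 = 1,  u_1 = 6,  u_2 = 10,  u_3 = 8,  u_4 = 22,  u_5 = 2,  u_6 = 12,  u_7 = 20,  u_8 = 16,  u_9 = 18,  u_{10} = 4,  u_{11} = 24,  u_{12} = 14,  u_{13} = 6.
Since u_{13} = u_1 = 6, the sequence is eventually periodic: after a pre-period of length 1 it cycles with period 12.
For j ≥ 1, u_j depends only on (j - 1) mod 12. (205 - 1) mod 12 = 0, so u_{205} = u_1 = 6.

6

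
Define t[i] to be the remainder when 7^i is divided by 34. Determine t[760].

t[0] = 1; t[1] = 7; t[2] = 15; t[3] = 3; t[4] = 21; t[5] = 11; t[6] = 9; t[7] = 29; t[8] = 33; t[9] = 27; t[10] = 19; t[11] = 31; t[12] = 13; t[13] = 23; t[14] = 25; t[15] = 5; t[16] = 1.
Since t[16] = t[0] = 1, the sequence is periodic with period 16.
So t[760] = t[0 + ((760-0) mod 16)] = t[8] = 33.

33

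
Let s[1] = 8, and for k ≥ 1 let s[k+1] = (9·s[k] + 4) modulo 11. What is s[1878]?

s[1] = 8, s[2] = 10, s[3] = 6, s[4] = 3, s[5] = 9, s[6] = 8.
The sequence repeats with period 5.
So s[1878] = s[1 + ((1878-1) mod 5)] = s[3] = 6.

6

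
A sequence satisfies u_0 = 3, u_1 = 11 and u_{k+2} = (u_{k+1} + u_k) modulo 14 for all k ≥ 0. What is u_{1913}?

10

Listing terms: u_0 = 3,  u_1 = 11,  u_2 = 0,  u_3 = 11,  u_4 = 11,  u_5 = 8,  u_6 = 5,  u_7 = 13,  u_8 = 4,  u_9 = 3,  u_{10} = 7,  u_{11} = 10,  u_{12} = 3,  u_{13} = 13,  u_{14} = 2,  u_{15} = 1,  u_{16} = 3,  u_{17} = 4,  u_{18} = 7,  u_{19} = 11,  u_{20} = 4,  u_{21} = 1,  u_{22} = 5,  u_{23} = 6,  u_{24} = 11,  u_{25} = 3,  u_{26} = 0,  u_{27} = 3,  u_{28} = 3,  u_{29} = 6,  u_{30} = 9,  u_{31} = 1,  u_{32} = 10,  u_{33} = 11,  u_{34} = 7,  u_{35} = 4,  u_{36} = 11,  u_{37} = 1,  u_{38} = 12,  u_{39} = 13,  u_{40} = 11,  u_{41} = 10,  u_{42} = 7,  u_{43} = 3,  u_{44} = 10,  u_{45} = 13,  u_{46} = 9,  u_{47} = 8,  u_{48} = 3,  u_{49} = 11.
The sequence repeats with period 48.
(1913 - 0) mod 48 = 41, so u_{1913} = u_{41} = 10.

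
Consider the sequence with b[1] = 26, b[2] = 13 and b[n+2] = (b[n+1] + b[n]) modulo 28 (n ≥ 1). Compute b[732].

b[1] = 26, b[2] = 13, b[3] = 11, b[4] = 24, b[5] = 7, b[6] = 3, b[7] = 10, b[8] = 13, b[9] = 23, b[10] = 8, b[11] = 3, b[12] = 11, b[13] = 14, b[14] = 25, b[15] = 11, b[16] = 8, b[17] = 19, b[18] = 27, b[19] = 18, b[20] = 17, b[21] = 7, b[22] = 24, b[23] = 3, b[24] = 27, b[25] = 2, b[26] = 1, b[27] = 3, b[28] = 4, b[29] = 7, b[30] = 11, b[31] = 18, b[32] = 1, b[33] = 19, b[34] = 20, b[35] = 11, b[36] = 3, b[37] = 14, b[38] = 17, b[39] = 3, b[40] = 20, b[41] = 23, b[42] = 15, b[43] = 10, b[44] = 25, b[45] = 7, b[46] = 4, b[47] = 11, b[48] = 15, b[49] = 26, b[50] = 13.
Since (b[49], b[50]) = (b[1], b[2]) = (26, 13) (two consecutive terms determine the rest), the sequence is periodic with period 48.
So b[732] = b[1 + ((732-1) mod 48)] = b[12] = 11.

11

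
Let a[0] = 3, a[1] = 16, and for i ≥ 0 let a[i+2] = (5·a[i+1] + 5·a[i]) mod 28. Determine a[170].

11

Listing terms: a[0] = 3, a[1] = 16, a[2] = 11, a[3] = 23, a[4] = 2, a[5] = 13, a[6] = 19, a[7] = 20, a[8] = 27, a[9] = 11, a[10] = 22, a[11] = 25, a[12] = 11, a[13] = 12, a[14] = 3, a[15] = 19, a[16] = 26, a[17] = 1, a[18] = 23, a[19] = 8, a[20] = 15, a[21] = 3, a[22] = 6, a[23] = 17, a[24] = 3, a[25] = 16.
The sequence repeats with period 24.
So a[170] = a[0 + ((170-0) mod 24)] = a[2] = 11.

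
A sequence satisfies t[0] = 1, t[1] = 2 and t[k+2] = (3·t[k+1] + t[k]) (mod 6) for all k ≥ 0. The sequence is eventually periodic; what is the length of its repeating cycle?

6

We have t[0] = 1; t[1] = 2; t[2] = 1; t[3] = 5; t[4] = 4; t[5] = 5; t[6] = 1; t[7] = 2.
The sequence repeats with period 6.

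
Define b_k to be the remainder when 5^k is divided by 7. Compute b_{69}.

6

Listing terms: b_1 = 5, b_2 = 4, b_3 = 6, b_4 = 2, b_5 = 3, b_6 = 1, b_7 = 5.
The sequence repeats with period 6.
(69 - 1) mod 6 = 2, so b_{69} = b_3 = 6.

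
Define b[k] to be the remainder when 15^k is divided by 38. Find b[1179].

Listing terms: b[0] = 1; b[1] = 15; b[2] = 35; b[3] = 31; b[4] = 9; b[5] = 21; b[6] = 11; b[7] = 13; b[8] = 5; b[9] = 37; b[10] = 23; b[11] = 3; b[12] = 7; b[13] = 29; b[14] = 17; b[15] = 27; b[16] = 25; b[17] = 33; b[18] = 1.
Since b[18] = b[0] = 1, the sequence is periodic with period 18.
(1179 - 0) mod 18 = 9, so b[1179] = b[9] = 37.

37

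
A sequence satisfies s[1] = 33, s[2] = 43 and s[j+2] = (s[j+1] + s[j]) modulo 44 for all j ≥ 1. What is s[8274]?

We have s[1] = 33, s[2] = 43, s[3] = 32, s[4] = 31, s[5] = 19, s[6] = 6, s[7] = 25, s[8] = 31, s[9] = 12, s[10] = 43, s[11] = 11, s[12] = 10, s[13] = 21, s[14] = 31, s[15] = 8, s[16] = 39, s[17] = 3, s[18] = 42, s[19] = 1, s[20] = 43, s[21] = 0, s[22] = 43, s[23] = 43, s[24] = 42, s[25] = 41, s[26] = 39, s[27] = 36, s[28] = 31, s[29] = 23, s[30] = 10, s[31] = 33, s[32] = 43.
Since (s[31], s[32]) = (s[1], s[2]) = (33, 43) (two consecutive terms determine the rest), the sequence is periodic with period 30.
(8274 - 1) mod 30 = 23, so s[8274] = s[24] = 42.

42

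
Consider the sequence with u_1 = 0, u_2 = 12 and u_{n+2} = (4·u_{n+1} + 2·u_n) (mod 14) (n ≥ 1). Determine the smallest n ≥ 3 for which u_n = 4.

10

Listing terms: u_1 = 0, u_2 = 12, u_3 = 6, u_4 = 6, u_5 = 8, u_6 = 2, u_7 = 10, u_8 = 2, u_9 = 0, u_{10} = 4, u_{11} = 2, u_{12} = 2, u_{13} = 12, u_{14} = 10, u_{15} = 8, u_{16} = 10, u_{17} = 0, u_{18} = 6, u_{19} = 10, u_{20} = 10, u_{21} = 4, u_{22} = 8, u_{23} = 12, u_{24} = 8, u_{25} = 0, u_{26} = 2, u_{27} = 8, u_{28} = 8, u_{29} = 6, u_{30} = 12, u_{31} = 4, u_{32} = 12, u_{33} = 0, u_{34} = 10, u_{35} = 12, u_{36} = 12, u_{37} = 2, u_{38} = 4, u_{39} = 6, u_{40} = 4, u_{41} = 0, u_{42} = 8, u_{43} = 4, u_{44} = 4, u_{45} = 10, u_{46} = 6, u_{47} = 2, u_{48} = 6, u_{49} = 0, u_{50} = 12.
Since (u_{49}, u_{50}) = (u_1, u_2) = (0, 12) (two consecutive terms determine the rest), the sequence is periodic with period 48.
The value 4 first appears (with n ≥ 3) at u_{10}.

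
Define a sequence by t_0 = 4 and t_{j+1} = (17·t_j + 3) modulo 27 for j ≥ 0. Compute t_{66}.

4

Computing terms: t_0 = 4,  t_1 = 17,  t_2 = 22,  t_3 = 26,  t_4 = 13,  t_5 = 8,  t_6 = 4.
The sequence repeats with period 6.
So t_{66} = t_{0 + ((66-0) mod 6)} = t_0 = 4.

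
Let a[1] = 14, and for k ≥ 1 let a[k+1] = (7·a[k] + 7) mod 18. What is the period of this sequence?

18

a[1] = 14,  a[2] = 15,  a[3] = 4,  a[4] = 17,  a[5] = 0,  a[6] = 7,  a[7] = 2,  a[8] = 3,  a[9] = 10,  a[10] = 5,  a[11] = 6,  a[12] = 13,  a[13] = 8,  a[14] = 9,  a[15] = 16,  a[16] = 11,  a[17] = 12,  a[18] = 1,  a[19] = 14.
The sequence repeats with period 18.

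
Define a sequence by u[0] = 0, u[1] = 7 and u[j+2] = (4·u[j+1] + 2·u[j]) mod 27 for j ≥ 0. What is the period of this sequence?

We have u[0] = 0, u[1] = 7, u[2] = 1, u[3] = 18, u[4] = 20, u[5] = 8, u[6] = 18, u[7] = 7, u[8] = 10, u[9] = 0, u[10] = 20, u[11] = 26, u[12] = 9, u[13] = 7, u[14] = 19, u[15] = 9, u[16] = 20, u[17] = 17, u[18] = 0, u[19] = 7.
The sequence repeats with period 18.

18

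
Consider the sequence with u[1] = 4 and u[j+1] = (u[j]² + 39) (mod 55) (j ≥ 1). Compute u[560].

10

Listing terms: u[1] = 4; u[2] = 0; u[3] = 39; u[4] = 20; u[5] = 54; u[6] = 40; u[7] = 44; u[8] = 50; u[9] = 9; u[10] = 10; u[11] = 29; u[12] = 0.
Since u[12] = u[2] = 0, the sequence is eventually periodic: after a pre-period of length 1 it cycles with period 10.
For j ≥ 2, u[j] depends only on (j - 2) mod 10. (560 - 2) mod 10 = 8, so u[560] = u[10] = 10.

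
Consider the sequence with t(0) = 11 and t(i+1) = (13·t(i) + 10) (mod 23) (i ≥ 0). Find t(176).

t(0) = 11, t(1) = 15, t(2) = 21, t(3) = 7, t(4) = 9, t(5) = 12, t(6) = 5, t(7) = 6, t(8) = 19, t(9) = 4, t(10) = 16, t(11) = 11.
Since t(11) = t(0) = 11, the sequence is periodic with period 11.
So t(176) = t(0 + ((176-0) mod 11)) = t(0) = 11.

11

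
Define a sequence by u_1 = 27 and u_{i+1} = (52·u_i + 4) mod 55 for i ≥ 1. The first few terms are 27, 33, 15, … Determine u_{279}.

Computing terms: u_1 = 27,  u_2 = 33,  u_3 = 15,  u_4 = 14,  u_5 = 17,  u_6 = 8,  u_7 = 35,  u_8 = 9,  u_9 = 32,  u_{10} = 18,  u_{11} = 5,  u_{12} = 44,  u_{13} = 37,  u_{14} = 3,  u_{15} = 50,  u_{16} = 19,  u_{17} = 2,  u_{18} = 53,  u_{19} = 10,  u_{20} = 29,  u_{21} = 27.
Since u_{21} = u_1 = 27, the sequence is periodic with period 20.
So u_{279} = u_{1 + ((279-1) mod 20)} = u_{19} = 10.

10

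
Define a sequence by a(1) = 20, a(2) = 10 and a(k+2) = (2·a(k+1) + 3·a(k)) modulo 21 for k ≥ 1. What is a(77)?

11

We have a(1) = 20; a(2) = 10; a(3) = 17; a(4) = 1; a(5) = 11; a(6) = 4; a(7) = 20; a(8) = 10.
Since (a(7), a(8)) = (a(1), a(2)) = (20, 10) (two consecutive terms determine the rest), the sequence is periodic with period 6.
So a(77) = a(1 + ((77-1) mod 6)) = a(5) = 11.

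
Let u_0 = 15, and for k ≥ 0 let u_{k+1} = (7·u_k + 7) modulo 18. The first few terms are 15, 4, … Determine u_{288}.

15

Listing terms: u_0 = 15,  u_1 = 4,  u_2 = 17,  u_3 = 0,  u_4 = 7,  u_5 = 2,  u_6 = 3,  u_7 = 10,  u_8 = 5,  u_9 = 6,  u_{10} = 13,  u_{11} = 8,  u_{12} = 9,  u_{13} = 16,  u_{14} = 11,  u_{15} = 12,  u_{16} = 1,  u_{17} = 14,  u_{18} = 15.
Since u_{18} = u_0 = 15, the sequence is periodic with period 18.
(288 - 0) mod 18 = 0, so u_{288} = u_0 = 15.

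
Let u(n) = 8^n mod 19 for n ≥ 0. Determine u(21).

Listing terms: u(0) = 1, u(1) = 8, u(2) = 7, u(3) = 18, u(4) = 11, u(5) = 12, u(6) = 1.
The sequence repeats with period 6.
So u(21) = u(0 + ((21-0) mod 6)) = u(3) = 18.

18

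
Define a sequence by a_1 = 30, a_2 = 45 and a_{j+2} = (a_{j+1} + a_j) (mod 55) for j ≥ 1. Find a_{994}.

10

Listing terms: a_1 = 30, a_2 = 45, a_3 = 20, a_4 = 10, a_5 = 30, a_6 = 40, a_7 = 15, a_8 = 0, a_9 = 15, a_{10} = 15, a_{11} = 30, a_{12} = 45.
The sequence repeats with period 10.
(994 - 1) mod 10 = 3, so a_{994} = a_4 = 10.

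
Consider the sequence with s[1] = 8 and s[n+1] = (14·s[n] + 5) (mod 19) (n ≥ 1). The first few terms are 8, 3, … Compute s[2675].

Computing terms: s[1] = 8,  s[2] = 3,  s[3] = 9,  s[4] = 17,  s[5] = 15,  s[6] = 6,  s[7] = 13,  s[8] = 16,  s[9] = 1,  s[10] = 0,  s[11] = 5,  s[12] = 18,  s[13] = 10,  s[14] = 12,  s[15] = 2,  s[16] = 14,  s[17] = 11,  s[18] = 7,  s[19] = 8.
Since s[19] = s[1] = 8, the sequence is periodic with period 18.
(2675 - 1) mod 18 = 10, so s[2675] = s[11] = 5.

5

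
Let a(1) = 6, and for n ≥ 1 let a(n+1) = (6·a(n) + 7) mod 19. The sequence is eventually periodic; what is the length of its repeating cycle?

9

We have a(1) = 6; a(2) = 5; a(3) = 18; a(4) = 1; a(5) = 13; a(6) = 9; a(7) = 4; a(8) = 12; a(9) = 3; a(10) = 6.
Since a(10) = a(1) = 6, the sequence is periodic with period 9.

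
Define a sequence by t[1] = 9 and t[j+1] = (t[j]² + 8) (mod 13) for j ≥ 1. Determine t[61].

9

We have t[1] = 9,  t[2] = 11,  t[3] = 12,  t[4] = 9.
The sequence repeats with period 3.
So t[61] = t[1 + ((61-1) mod 3)] = t[1] = 9.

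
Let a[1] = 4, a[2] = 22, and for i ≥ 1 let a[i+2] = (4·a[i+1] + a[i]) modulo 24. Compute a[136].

6

Computing terms: a[1] = 4,  a[2] = 22,  a[3] = 20,  a[4] = 6,  a[5] = 20,  a[6] = 14,  a[7] = 4,  a[8] = 6,  a[9] = 4,  a[10] = 22.
The sequence repeats with period 8.
(136 - 1) mod 8 = 7, so a[136] = a[8] = 6.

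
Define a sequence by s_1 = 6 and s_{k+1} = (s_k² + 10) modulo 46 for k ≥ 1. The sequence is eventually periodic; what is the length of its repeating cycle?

Computing terms: s_1 = 6, s_2 = 0, s_3 = 10, s_4 = 18, s_5 = 12, s_6 = 16, s_7 = 36, s_8 = 18.
Since s_8 = s_4 = 18, the sequence is eventually periodic: after a pre-period of length 3 it cycles with period 4.

4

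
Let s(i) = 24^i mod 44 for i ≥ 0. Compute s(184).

16

Listing terms: s(0) = 1, s(1) = 24, s(2) = 4, s(3) = 8, s(4) = 16, s(5) = 32, s(6) = 20, s(7) = 40, s(8) = 36, s(9) = 28, s(10) = 12, s(11) = 24.
Since s(11) = s(1) = 24, the sequence is eventually periodic: after a pre-period of length 1 it cycles with period 10.
For i ≥ 1, s(i) depends only on (i - 1) mod 10. (184 - 1) mod 10 = 3, so s(184) = s(4) = 16.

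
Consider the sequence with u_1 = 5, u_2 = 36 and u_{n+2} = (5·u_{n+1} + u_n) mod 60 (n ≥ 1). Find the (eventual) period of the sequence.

We have u_1 = 5,  u_2 = 36,  u_3 = 5,  u_4 = 1,  u_5 = 10,  u_6 = 51,  u_7 = 25,  u_8 = 56,  u_9 = 5,  u_{10} = 21,  u_{11} = 50,  u_{12} = 31,  u_{13} = 25,  u_{14} = 36,  u_{15} = 25,  u_{16} = 41,  u_{17} = 50,  u_{18} = 51,  u_{19} = 5,  u_{20} = 16,  u_{21} = 25,  u_{22} = 21,  u_{23} = 10,  u_{24} = 11,  u_{25} = 5,  u_{26} = 36.
Since (u_{25}, u_{26}) = (u_1, u_2) = (5, 36) (two consecutive terms determine the rest), the sequence is periodic with period 24.

24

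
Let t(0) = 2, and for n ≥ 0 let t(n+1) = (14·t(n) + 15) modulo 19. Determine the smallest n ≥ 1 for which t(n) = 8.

3

Listing terms: t(0) = 2, t(1) = 5, t(2) = 9, t(3) = 8, t(4) = 13, t(5) = 7, t(6) = 18, t(7) = 1, t(8) = 10, t(9) = 3, t(10) = 0, t(11) = 15, t(12) = 16, t(13) = 11, t(14) = 17, t(15) = 6, t(16) = 4, t(17) = 14, t(18) = 2.
The sequence repeats with period 18.
The value 8 first appears (with n ≥ 1) at t(3).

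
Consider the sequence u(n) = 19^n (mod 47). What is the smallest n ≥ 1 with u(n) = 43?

33

u(0) = 1; u(1) = 19; u(2) = 32; u(3) = 44; u(4) = 37; u(5) = 45; u(6) = 9; u(7) = 30; u(8) = 6; u(9) = 20; u(10) = 4; u(11) = 29; u(12) = 34; u(13) = 35; u(14) = 7; u(15) = 39; u(16) = 36; u(17) = 26; u(18) = 24; u(19) = 33; u(20) = 16; u(21) = 22; u(22) = 42; u(23) = 46; u(24) = 28; u(25) = 15; u(26) = 3; u(27) = 10; u(28) = 2; u(29) = 38; u(30) = 17; u(31) = 41; u(32) = 27; u(33) = 43; u(34) = 18; u(35) = 13; u(36) = 12; u(37) = 40; u(38) = 8; u(39) = 11; u(40) = 21; u(41) = 23; u(42) = 14; u(43) = 31; u(44) = 25; u(45) = 5; u(46) = 1.
The sequence repeats with period 46.
The value 43 first appears (with n ≥ 1) at u(33).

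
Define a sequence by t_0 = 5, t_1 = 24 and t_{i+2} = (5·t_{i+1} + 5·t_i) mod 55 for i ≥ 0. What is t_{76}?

5

We have t_0 = 5; t_1 = 24; t_2 = 35; t_3 = 20; t_4 = 0; t_5 = 45; t_6 = 5; t_7 = 30; t_8 = 10; t_9 = 35; t_{10} = 5; t_{11} = 35; t_{12} = 35; t_{13} = 20.
Since (t_{12}, t_{13}) = (t_2, t_3) = (35, 20) (two consecutive terms determine the rest), the sequence is eventually periodic: after a pre-period of length 2 it cycles with period 10.
For i ≥ 2, t_i depends only on (i - 2) mod 10. (76 - 2) mod 10 = 4, so t_{76} = t_6 = 5.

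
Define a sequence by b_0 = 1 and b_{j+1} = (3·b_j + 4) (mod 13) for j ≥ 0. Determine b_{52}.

7

We have b_0 = 1,  b_1 = 7,  b_2 = 12,  b_3 = 1.
The sequence repeats with period 3.
So b_{52} = b_{0 + ((52-0) mod 3)} = b_1 = 7.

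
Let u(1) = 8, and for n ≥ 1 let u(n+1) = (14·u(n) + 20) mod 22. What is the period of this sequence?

Listing terms: u(1) = 8,  u(2) = 0,  u(3) = 20,  u(4) = 14,  u(5) = 18,  u(6) = 8.
The sequence repeats with period 5.

5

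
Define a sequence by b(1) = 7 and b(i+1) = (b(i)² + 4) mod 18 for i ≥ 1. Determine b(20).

We have b(1) = 7,  b(2) = 17,  b(3) = 5,  b(4) = 11,  b(5) = 17.
Since b(5) = b(2) = 17, the sequence is eventually periodic: after a pre-period of length 1 it cycles with period 3.
For i ≥ 2, b(i) depends only on (i - 2) mod 3. (20 - 2) mod 3 = 0, so b(20) = b(2) = 17.

17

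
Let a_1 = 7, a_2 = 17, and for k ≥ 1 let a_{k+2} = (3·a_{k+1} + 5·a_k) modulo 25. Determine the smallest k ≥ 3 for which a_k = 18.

a_1 = 7, a_2 = 17, a_3 = 11, a_4 = 18, a_5 = 9, a_6 = 17, a_7 = 21, a_8 = 23, a_9 = 24, a_{10} = 12, a_{11} = 6, a_{12} = 3, a_{13} = 14, a_{14} = 7, a_{15} = 16, a_{16} = 8, a_{17} = 4, a_{18} = 2, a_{19} = 1, a_{20} = 13, a_{21} = 19, a_{22} = 22, a_{23} = 11, a_{24} = 18.
Since (a_{23}, a_{24}) = (a_3, a_4) = (11, 18) (two consecutive terms determine the rest), the sequence is eventually periodic: after a pre-period of length 2 it cycles with period 20.
The value 18 first appears (with k ≥ 3) at a_4.

4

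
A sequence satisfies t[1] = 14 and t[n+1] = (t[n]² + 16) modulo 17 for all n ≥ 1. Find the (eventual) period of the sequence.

4

t[1] = 14; t[2] = 8; t[3] = 12; t[4] = 7; t[5] = 14.
Since t[5] = t[1] = 14, the sequence is periodic with period 4.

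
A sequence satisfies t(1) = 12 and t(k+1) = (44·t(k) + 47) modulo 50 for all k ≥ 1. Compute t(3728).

Listing terms: t(1) = 12, t(2) = 25, t(3) = 47, t(4) = 15, t(5) = 7, t(6) = 5, t(7) = 17, t(8) = 45, t(9) = 27, t(10) = 35, t(11) = 37, t(12) = 25.
Since t(12) = t(2) = 25, the sequence is eventually periodic: after a pre-period of length 1 it cycles with period 10.
For k ≥ 2, t(k) depends only on (k - 2) mod 10. (3728 - 2) mod 10 = 6, so t(3728) = t(8) = 45.

45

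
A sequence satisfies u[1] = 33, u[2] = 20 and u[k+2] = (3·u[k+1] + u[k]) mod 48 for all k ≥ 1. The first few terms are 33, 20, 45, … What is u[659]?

Computing terms: u[1] = 33; u[2] = 20; u[3] = 45; u[4] = 11; u[5] = 30; u[6] = 5; u[7] = 45; u[8] = 44; u[9] = 33; u[10] = 47; u[11] = 30; u[12] = 41; u[13] = 9; u[14] = 20; u[15] = 21; u[16] = 35; u[17] = 30; u[18] = 29; u[19] = 21; u[20] = 44; u[21] = 9; u[22] = 23; u[23] = 30; u[24] = 17; u[25] = 33; u[26] = 20.
The sequence repeats with period 24.
So u[659] = u[1 + ((659-1) mod 24)] = u[11] = 30.

30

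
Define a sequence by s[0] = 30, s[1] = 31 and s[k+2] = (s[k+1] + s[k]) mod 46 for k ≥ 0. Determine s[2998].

17

Computing terms: s[0] = 30,  s[1] = 31,  s[2] = 15,  s[3] = 0,  s[4] = 15,  s[5] = 15,  s[6] = 30,  s[7] = 45,  s[8] = 29,  s[9] = 28,  s[10] = 11,  s[11] = 39,  s[12] = 4,  s[13] = 43,  s[14] = 1,  s[15] = 44,  s[16] = 45,  s[17] = 43,  s[18] = 42,  s[19] = 39,  s[20] = 35,  s[21] = 28,  s[22] = 17,  s[23] = 45,  s[24] = 16,  s[25] = 15,  s[26] = 31,  s[27] = 0,  s[28] = 31,  s[29] = 31,  s[30] = 16,  s[31] = 1,  s[32] = 17,  s[33] = 18,  s[34] = 35,  s[35] = 7,  s[36] = 42,  s[37] = 3,  s[38] = 45,  s[39] = 2,  s[40] = 1,  s[41] = 3,  s[42] = 4,  s[43] = 7,  s[44] = 11,  s[45] = 18,  s[46] = 29,  s[47] = 1,  s[48] = 30,  s[49] = 31.
Since (s[48], s[49]) = (s[0], s[1]) = (30, 31) (two consecutive terms determine the rest), the sequence is periodic with period 48.
(2998 - 0) mod 48 = 22, so s[2998] = s[22] = 17.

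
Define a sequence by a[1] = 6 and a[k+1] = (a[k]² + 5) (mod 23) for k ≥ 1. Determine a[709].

0

Computing terms: a[1] = 6; a[2] = 18; a[3] = 7; a[4] = 8; a[5] = 0; a[6] = 5; a[7] = 7.
Since a[7] = a[3] = 7, the sequence is eventually periodic: after a pre-period of length 2 it cycles with period 4.
For k ≥ 3, a[k] depends only on (k - 3) mod 4. (709 - 3) mod 4 = 2, so a[709] = a[5] = 0.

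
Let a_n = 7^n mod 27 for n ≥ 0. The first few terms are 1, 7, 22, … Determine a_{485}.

4

Listing terms: a_0 = 1; a_1 = 7; a_2 = 22; a_3 = 19; a_4 = 25; a_5 = 13; a_6 = 10; a_7 = 16; a_8 = 4; a_9 = 1.
Since a_9 = a_0 = 1, the sequence is periodic with period 9.
(485 - 0) mod 9 = 8, so a_{485} = a_8 = 4.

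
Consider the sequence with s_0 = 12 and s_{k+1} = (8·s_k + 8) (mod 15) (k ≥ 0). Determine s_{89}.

s_0 = 12,  s_1 = 14,  s_2 = 0,  s_3 = 8,  s_4 = 12.
The sequence repeats with period 4.
So s_{89} = s_{0 + ((89-0) mod 4)} = s_1 = 14.

14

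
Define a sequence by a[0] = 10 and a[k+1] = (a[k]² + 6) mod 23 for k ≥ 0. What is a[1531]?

9

Computing terms: a[0] = 10; a[1] = 14; a[2] = 18; a[3] = 8; a[4] = 1; a[5] = 7; a[6] = 9; a[7] = 18.
Since a[7] = a[2] = 18, the sequence is eventually periodic: after a pre-period of length 2 it cycles with period 5.
For k ≥ 2, a[k] depends only on (k - 2) mod 5. (1531 - 2) mod 5 = 4, so a[1531] = a[6] = 9.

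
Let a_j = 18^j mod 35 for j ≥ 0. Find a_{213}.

8

Computing terms: a_0 = 1, a_1 = 18, a_2 = 9, a_3 = 22, a_4 = 11, a_5 = 23, a_6 = 29, a_7 = 32, a_8 = 16, a_9 = 8, a_{10} = 4, a_{11} = 2, a_{12} = 1.
Since a_{12} = a_0 = 1, the sequence is periodic with period 12.
So a_{213} = a_{0 + ((213-0) mod 12)} = a_9 = 8.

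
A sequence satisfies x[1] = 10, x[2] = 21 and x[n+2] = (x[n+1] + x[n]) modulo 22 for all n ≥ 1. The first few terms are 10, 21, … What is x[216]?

3

We have x[1] = 10,  x[2] = 21,  x[3] = 9,  x[4] = 8,  x[5] = 17,  x[6] = 3,  x[7] = 20,  x[8] = 1,  x[9] = 21,  x[10] = 0,  x[11] = 21,  x[12] = 21,  x[13] = 20,  x[14] = 19,  x[15] = 17,  x[16] = 14,  x[17] = 9,  x[18] = 1,  x[19] = 10,  x[20] = 11,  x[21] = 21,  x[22] = 10,  x[23] = 9,  x[24] = 19,  x[25] = 6,  x[26] = 3,  x[27] = 9,  x[28] = 12,  x[29] = 21,  x[30] = 11,  x[31] = 10,  x[32] = 21.
Since (x[31], x[32]) = (x[1], x[2]) = (10, 21) (two consecutive terms determine the rest), the sequence is periodic with period 30.
So x[216] = x[1 + ((216-1) mod 30)] = x[6] = 3.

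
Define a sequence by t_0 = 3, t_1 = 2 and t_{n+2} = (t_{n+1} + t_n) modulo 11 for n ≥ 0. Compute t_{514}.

Computing terms: t_0 = 3, t_1 = 2, t_2 = 5, t_3 = 7, t_4 = 1, t_5 = 8, t_6 = 9, t_7 = 6, t_8 = 4, t_9 = 10, t_{10} = 3, t_{11} = 2.
Since (t_{10}, t_{11}) = (t_0, t_1) = (3, 2) (two consecutive terms determine the rest), the sequence is periodic with period 10.
(514 - 0) mod 10 = 4, so t_{514} = t_4 = 1.

1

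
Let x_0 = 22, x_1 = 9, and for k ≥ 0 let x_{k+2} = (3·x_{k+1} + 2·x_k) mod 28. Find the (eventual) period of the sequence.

We have x_0 = 22; x_1 = 9; x_2 = 15; x_3 = 7; x_4 = 23; x_5 = 27; x_6 = 15; x_7 = 15; x_8 = 19; x_9 = 3; x_{10} = 19; x_{11} = 7; x_{12} = 3; x_{13} = 23; x_{14} = 19; x_{15} = 19; x_{16} = 11; x_{17} = 15; x_{18} = 11; x_{19} = 7; x_{20} = 15; x_{21} = 3; x_{22} = 11; x_{23} = 11; x_{24} = 27; x_{25} = 19; x_{26} = 27; x_{27} = 7; x_{28} = 19; x_{29} = 15; x_{30} = 27; x_{31} = 27; x_{32} = 23; x_{33} = 11; x_{34} = 23; x_{35} = 7; x_{36} = 11; x_{37} = 19; x_{38} = 23; x_{39} = 23; x_{40} = 3; x_{41} = 27; x_{42} = 3; x_{43} = 7; x_{44} = 27; x_{45} = 11; x_{46} = 3; x_{47} = 3; x_{48} = 15; x_{49} = 23; x_{50} = 15; x_{51} = 7.
Since (x_{50}, x_{51}) = (x_2, x_3) = (15, 7) (two consecutive terms determine the rest), the sequence is eventually periodic: after a pre-period of length 2 it cycles with period 48.

48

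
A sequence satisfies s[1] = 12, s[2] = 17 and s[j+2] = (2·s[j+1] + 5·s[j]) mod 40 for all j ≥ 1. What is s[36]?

Listing terms: s[1] = 12; s[2] = 17; s[3] = 14; s[4] = 33; s[5] = 16; s[6] = 37; s[7] = 34; s[8] = 13; s[9] = 36; s[10] = 17; s[11] = 14.
Since (s[10], s[11]) = (s[2], s[3]) = (17, 14) (two consecutive terms determine the rest), the sequence is eventually periodic: after a pre-period of length 1 it cycles with period 8.
For j ≥ 2, s[j] depends only on (j - 2) mod 8. (36 - 2) mod 8 = 2, so s[36] = s[4] = 33.

33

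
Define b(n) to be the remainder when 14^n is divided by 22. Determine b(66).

14

Computing terms: b(0) = 1, b(1) = 14, b(2) = 20, b(3) = 16, b(4) = 4, b(5) = 12, b(6) = 14.
Since b(6) = b(1) = 14, the sequence is eventually periodic: after a pre-period of length 1 it cycles with period 5.
For n ≥ 1, b(n) depends only on (n - 1) mod 5. (66 - 1) mod 5 = 0, so b(66) = b(1) = 14.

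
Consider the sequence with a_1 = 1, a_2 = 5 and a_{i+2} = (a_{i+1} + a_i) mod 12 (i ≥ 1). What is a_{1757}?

Computing terms: a_1 = 1,  a_2 = 5,  a_3 = 6,  a_4 = 11,  a_5 = 5,  a_6 = 4,  a_7 = 9,  a_8 = 1,  a_9 = 10,  a_{10} = 11,  a_{11} = 9,  a_{12} = 8,  a_{13} = 5,  a_{14} = 1,  a_{15} = 6,  a_{16} = 7,  a_{17} = 1,  a_{18} = 8,  a_{19} = 9,  a_{20} = 5,  a_{21} = 2,  a_{22} = 7,  a_{23} = 9,  a_{24} = 4,  a_{25} = 1,  a_{26} = 5.
Since (a_{25}, a_{26}) = (a_1, a_2) = (1, 5) (two consecutive terms determine the rest), the sequence is periodic with period 24.
(1757 - 1) mod 24 = 4, so a_{1757} = a_5 = 5.

5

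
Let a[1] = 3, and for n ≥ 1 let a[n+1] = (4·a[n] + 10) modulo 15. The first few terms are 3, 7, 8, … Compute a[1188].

Computing terms: a[1] = 3; a[2] = 7; a[3] = 8; a[4] = 12; a[5] = 13; a[6] = 2; a[7] = 3.
The sequence repeats with period 6.
So a[1188] = a[1 + ((1188-1) mod 6)] = a[6] = 2.

2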